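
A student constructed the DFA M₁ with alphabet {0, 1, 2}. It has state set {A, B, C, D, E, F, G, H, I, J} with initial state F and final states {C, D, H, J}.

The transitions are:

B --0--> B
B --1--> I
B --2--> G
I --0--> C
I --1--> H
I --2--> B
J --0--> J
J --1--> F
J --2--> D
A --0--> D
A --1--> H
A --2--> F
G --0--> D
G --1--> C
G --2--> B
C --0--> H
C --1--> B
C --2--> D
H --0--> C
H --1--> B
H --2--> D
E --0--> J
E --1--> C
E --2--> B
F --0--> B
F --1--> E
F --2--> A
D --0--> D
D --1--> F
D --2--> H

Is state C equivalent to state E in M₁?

All states are reachable from the start state.
P0 = {C,D,H,J} | {A,B,E,F,G,I}.
On input 0, block {A,B,E,F,G,I} splits into {A,E,G,I} and {B,F}.
No further refinement is possible. Final partition (3 blocks): {C,D,H,J} | {A,E,G,I} | {B,F}.
C and E end up in different blocks, so they are distinguishable. For instance, the string 'ε' is accepted from only C.

No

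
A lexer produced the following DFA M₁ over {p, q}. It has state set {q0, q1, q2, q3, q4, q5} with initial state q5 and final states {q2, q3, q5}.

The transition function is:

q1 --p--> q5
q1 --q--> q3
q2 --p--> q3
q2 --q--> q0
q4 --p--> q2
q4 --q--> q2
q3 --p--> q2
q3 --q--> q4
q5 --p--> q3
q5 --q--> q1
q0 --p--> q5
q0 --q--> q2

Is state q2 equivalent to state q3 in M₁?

Yes

Every state is reachable, so we keep all 6.
Initial partition by acceptance: {q2,q3,q5} | {q0,q1,q4}.
Stable partition: {q2,q3,q5} | {q0,q1,q4} — 2 equivalence classes.
q2 and q3 lie in the same block of the stable partition, so they are equivalent — no string distinguishes them.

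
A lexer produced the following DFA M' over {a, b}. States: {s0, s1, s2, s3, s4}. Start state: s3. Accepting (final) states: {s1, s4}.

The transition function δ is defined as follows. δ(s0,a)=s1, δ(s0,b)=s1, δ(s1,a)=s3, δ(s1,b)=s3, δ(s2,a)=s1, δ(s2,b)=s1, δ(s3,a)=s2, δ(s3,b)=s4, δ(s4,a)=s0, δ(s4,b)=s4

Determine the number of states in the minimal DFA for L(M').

All states are reachable from the start state.
P0 = {s1,s4} | {s0,s2,s3}.
On input b, block {s1,s4} splits into {s1} and {s4}.
Split {s0,s2,s3} by δ(·,a) → {s0,s2} and {s3}.
The partition is now stable with 4 blocks: {s1} | {s0,s2} | {s4} | {s3}.

4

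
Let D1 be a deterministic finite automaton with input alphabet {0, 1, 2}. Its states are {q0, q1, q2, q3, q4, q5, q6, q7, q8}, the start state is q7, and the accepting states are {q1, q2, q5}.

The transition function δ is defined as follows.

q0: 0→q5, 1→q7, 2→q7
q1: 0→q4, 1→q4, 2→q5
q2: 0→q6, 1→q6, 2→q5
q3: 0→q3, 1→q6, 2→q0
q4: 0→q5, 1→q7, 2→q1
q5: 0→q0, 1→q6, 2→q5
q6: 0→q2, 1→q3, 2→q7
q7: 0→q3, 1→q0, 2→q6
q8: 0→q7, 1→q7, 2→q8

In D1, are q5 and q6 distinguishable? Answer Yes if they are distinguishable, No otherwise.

Yes

States {q1,q4,q8} cannot be reached from the start state, so discard them.
P0 = {q2,q5} | {q0,q3,q6,q7}.
Refine {q0,q3,q6,q7} on symbol 0: members go to different blocks, giving {q0,q6} and {q3,q7}.
The partition is now stable with 3 blocks: {q2,q5} | {q0,q6} | {q3,q7}.
q5 and q6 end up in different blocks, so they are distinguishable. For instance, the string 'ε' is accepted from only q5.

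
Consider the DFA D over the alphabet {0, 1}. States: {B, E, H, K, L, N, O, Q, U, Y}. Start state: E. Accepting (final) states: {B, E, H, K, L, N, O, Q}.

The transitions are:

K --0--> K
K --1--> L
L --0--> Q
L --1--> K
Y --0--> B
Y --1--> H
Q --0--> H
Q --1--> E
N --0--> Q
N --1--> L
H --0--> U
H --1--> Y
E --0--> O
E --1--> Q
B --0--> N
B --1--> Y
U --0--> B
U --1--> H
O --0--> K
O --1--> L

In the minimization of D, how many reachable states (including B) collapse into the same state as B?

Every state is reachable, so we keep all 10.
Initial partition by acceptance: {B,E,H,K,L,N,O,Q} | {U,Y}.
Split {B,E,H,K,L,N,O,Q} by δ(·,0) → {B,E,K,L,N,O,Q} and {H}.
On input 0, block {B,E,K,L,N,O,Q} splits into {B,E,K,L,N,O} and {Q}.
On input 0, block {B,E,K,L,N,O} splits into {B,E,K,O} and {L,N}.
On input 0, block {B,E,K,O} splits into {E,K,O} and {B}.
On input 1, block {E,K,O} splits into {K,O} and {E}.
On input 1, block {L,N} splits into {L} and {N}.
Stable partition: {K,O} | {U,Y} | {H} | {Q} | {L} | {B} | {E} | {N} — 8 equivalence classes.
The equivalence class containing B is {B}, of size 1.

1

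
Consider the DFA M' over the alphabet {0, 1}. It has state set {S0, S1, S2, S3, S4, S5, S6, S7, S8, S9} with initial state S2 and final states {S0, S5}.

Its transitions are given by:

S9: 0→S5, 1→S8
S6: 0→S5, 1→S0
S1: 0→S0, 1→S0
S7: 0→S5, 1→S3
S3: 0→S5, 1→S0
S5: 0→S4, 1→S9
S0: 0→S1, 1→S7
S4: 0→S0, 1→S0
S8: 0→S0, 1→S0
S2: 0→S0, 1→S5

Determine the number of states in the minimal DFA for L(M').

States {S6} cannot be reached from the start state, so discard them.
Initial partition by acceptance: {S0,S5} | {S1,S2,S3,S4,S7,S8,S9}.
Split {S1,S2,S3,S4,S7,S8,S9} by δ(·,1) → {S1,S2,S3,S4,S8} and {S7,S9}.
Stable partition: {S0,S5} | {S1,S2,S3,S4,S8} | {S7,S9} — 3 equivalence classes.

3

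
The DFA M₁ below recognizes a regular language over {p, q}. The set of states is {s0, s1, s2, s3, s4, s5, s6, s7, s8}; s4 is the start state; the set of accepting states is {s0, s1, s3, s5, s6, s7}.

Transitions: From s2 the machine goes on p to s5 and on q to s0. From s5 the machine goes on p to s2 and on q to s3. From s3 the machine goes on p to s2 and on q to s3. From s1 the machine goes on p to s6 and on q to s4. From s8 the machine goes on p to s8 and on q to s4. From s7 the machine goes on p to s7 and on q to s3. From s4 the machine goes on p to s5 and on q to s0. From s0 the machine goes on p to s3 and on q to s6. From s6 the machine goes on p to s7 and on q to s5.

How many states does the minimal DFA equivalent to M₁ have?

4

States {s1,s8} cannot be reached from the start state, so discard them.
P0 = {s0,s3,s5,s6,s7} | {s2,s4}.
Refine {s0,s3,s5,s6,s7} on symbol p: members go to different blocks, giving {s0,s6,s7} and {s3,s5}.
Split {s0,s6,s7} by δ(·,p) → {s6,s7} and {s0}.
No further refinement is possible. Final partition (4 blocks): {s6,s7} | {s2,s4} | {s3,s5} | {s0}.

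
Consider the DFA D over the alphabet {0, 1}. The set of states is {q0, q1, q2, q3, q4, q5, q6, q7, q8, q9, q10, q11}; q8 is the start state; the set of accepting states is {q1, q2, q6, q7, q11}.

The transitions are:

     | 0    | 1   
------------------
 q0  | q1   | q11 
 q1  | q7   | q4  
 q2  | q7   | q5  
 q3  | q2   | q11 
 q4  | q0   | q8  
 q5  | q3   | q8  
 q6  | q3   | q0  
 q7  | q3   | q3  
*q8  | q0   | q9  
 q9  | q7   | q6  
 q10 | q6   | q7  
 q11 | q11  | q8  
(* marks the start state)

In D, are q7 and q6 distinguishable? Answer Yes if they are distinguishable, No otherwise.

No

States {q10} cannot be reached from the start state, so discard them.
Start with accepting vs non-accepting: {q1,q2,q6,q7,q11} | {q0,q3,q4,q5,q8,q9}.
Split {q1,q2,q6,q7,q11} by δ(·,0) → {q1,q2,q11} and {q6,q7}.
Split {q1,q2,q11} by δ(·,0) → {q1,q2} and {q11}.
Split {q0,q3,q4,q5,q8,q9} by δ(·,0) → {q4,q5,q8} and {q0,q3} and {q9}.
Refine {q4,q5,q8} on symbol 1: members go to different blocks, giving {q4,q5} and {q8}.
The partition is now stable with 7 blocks: {q1,q2} | {q4,q5} | {q6,q7} | {q11} | {q0,q3} | {q9} | {q8}.
q7 and q6 lie in the same block of the stable partition, so they are equivalent — no string distinguishes them.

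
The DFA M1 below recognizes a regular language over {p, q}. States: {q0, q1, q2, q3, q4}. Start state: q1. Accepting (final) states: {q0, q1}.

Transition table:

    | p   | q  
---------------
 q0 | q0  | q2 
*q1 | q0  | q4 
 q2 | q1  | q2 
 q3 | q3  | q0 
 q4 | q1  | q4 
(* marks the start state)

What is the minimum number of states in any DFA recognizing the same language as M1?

2

States {q3} cannot be reached from the start state, so discard them.
Start with accepting vs non-accepting: {q0,q1} | {q2,q4}.
Stable partition: {q0,q1} | {q2,q4} — 2 equivalence classes.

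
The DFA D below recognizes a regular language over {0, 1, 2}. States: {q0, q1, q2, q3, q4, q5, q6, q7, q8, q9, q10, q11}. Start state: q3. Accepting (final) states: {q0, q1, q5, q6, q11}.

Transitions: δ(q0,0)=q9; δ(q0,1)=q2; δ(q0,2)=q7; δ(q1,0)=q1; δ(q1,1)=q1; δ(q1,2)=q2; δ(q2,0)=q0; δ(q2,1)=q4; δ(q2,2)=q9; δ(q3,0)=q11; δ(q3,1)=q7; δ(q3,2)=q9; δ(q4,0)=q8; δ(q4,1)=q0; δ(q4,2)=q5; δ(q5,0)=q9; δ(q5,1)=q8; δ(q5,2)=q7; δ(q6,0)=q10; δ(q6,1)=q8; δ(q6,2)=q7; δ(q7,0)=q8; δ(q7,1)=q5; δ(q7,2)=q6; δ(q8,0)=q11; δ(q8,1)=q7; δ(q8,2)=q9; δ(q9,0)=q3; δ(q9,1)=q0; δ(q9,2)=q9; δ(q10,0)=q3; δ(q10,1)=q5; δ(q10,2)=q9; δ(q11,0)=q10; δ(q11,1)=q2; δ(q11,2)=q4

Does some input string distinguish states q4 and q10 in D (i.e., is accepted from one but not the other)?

First remove the unreachable states {q1}; 11 states remain.
P0 = {q0,q5,q6,q11} | {q2,q3,q4,q7,q8,q9,q10}.
On input 0, block {q2,q3,q4,q7,q8,q9,q10} splits into {q4,q7,q9,q10} and {q2,q3,q8}.
On input 2, block {q4,q7,q9,q10} splits into {q4,q7} and {q9,q10}.
No further refinement is possible. Final partition (4 blocks): {q0,q5,q6,q11} | {q4,q7} | {q2,q3,q8} | {q9,q10}.
q4 and q10 end up in different blocks, so they are distinguishable. For instance, the string '2' is accepted from only q4.

Yes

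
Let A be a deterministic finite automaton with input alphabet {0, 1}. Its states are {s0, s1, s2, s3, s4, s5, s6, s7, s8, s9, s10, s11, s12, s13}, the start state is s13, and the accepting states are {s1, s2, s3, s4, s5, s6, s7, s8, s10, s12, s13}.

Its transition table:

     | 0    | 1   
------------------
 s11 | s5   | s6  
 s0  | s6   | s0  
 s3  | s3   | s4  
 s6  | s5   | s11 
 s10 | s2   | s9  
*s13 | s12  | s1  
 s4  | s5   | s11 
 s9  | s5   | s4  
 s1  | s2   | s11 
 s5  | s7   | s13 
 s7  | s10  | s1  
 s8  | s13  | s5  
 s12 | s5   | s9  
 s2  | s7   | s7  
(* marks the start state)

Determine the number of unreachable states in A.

3

BFS from s13 reaches {s1, s2, s4, s5, s6, s7, s9, s10, s11, s12, s13}; the 3 state(s) s0, s3, s8 are never visited.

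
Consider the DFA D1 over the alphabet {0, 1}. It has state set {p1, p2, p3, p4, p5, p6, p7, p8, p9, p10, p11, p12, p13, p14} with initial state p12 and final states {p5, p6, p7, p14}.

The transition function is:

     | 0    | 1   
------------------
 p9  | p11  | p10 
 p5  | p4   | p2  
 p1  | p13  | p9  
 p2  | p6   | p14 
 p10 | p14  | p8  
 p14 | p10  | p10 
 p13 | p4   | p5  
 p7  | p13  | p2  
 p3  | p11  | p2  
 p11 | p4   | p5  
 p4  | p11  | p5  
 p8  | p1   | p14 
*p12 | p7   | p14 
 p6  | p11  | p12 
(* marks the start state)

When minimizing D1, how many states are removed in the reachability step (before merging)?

Starting at p12 and following transitions, the reachable set is {p1, p2, p4, p5, p6, p7, p8, p9, p10, p11, p12, p13, p14}. That leaves p3 unreachable — 1 in total.

1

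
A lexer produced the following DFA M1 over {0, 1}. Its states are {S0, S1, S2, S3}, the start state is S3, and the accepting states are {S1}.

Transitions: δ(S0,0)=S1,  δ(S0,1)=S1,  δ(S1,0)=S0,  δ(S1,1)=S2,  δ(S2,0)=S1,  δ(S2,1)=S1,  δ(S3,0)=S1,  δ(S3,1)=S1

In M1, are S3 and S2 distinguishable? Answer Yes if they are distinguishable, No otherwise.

All states are reachable from the start state.
Start with accepting vs non-accepting: {S1} | {S0,S2,S3}.
No further refinement is possible. Final partition (2 blocks): {S1} | {S0,S2,S3}.
S3 and S2 lie in the same block of the stable partition, so they are equivalent — no string distinguishes them.

No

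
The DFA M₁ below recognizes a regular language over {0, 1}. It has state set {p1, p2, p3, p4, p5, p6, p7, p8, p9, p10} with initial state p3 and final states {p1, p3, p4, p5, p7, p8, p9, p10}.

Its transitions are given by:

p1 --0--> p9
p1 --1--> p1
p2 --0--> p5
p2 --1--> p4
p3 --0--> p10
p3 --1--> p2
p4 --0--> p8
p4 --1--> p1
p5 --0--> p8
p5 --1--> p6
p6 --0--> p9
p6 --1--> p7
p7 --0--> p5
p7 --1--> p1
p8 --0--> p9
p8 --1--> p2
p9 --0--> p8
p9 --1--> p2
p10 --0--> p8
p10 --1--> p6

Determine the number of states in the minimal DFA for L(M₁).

3

Start with accepting vs non-accepting: {p1,p3,p4,p5,p7,p8,p9,p10} | {p2,p6}.
Split {p1,p3,p4,p5,p7,p8,p9,p10} by δ(·,1) → {p3,p5,p8,p9,p10} and {p1,p4,p7}.
The partition is now stable with 3 blocks: {p3,p5,p8,p9,p10} | {p2,p6} | {p1,p4,p7}.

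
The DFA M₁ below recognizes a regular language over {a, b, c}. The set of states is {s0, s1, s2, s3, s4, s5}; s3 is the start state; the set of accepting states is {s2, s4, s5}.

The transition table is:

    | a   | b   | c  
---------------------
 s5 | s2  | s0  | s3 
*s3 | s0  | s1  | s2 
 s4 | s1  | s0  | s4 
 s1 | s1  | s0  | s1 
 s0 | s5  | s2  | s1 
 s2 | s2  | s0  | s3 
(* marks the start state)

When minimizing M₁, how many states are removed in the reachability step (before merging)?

Starting at s3 and following transitions, the reachable set is {s0, s1, s2, s3, s5}. That leaves s4 unreachable — 1 in total.

1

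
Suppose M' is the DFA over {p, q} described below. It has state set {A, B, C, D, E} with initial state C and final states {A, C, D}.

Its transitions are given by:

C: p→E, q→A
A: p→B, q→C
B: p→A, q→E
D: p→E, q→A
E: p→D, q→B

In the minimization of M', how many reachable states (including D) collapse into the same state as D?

3

All states are reachable from the start state.
Initial partition by acceptance: {A,C,D} | {B,E}.
Stable partition: {A,C,D} | {B,E} — 2 equivalence classes.
State D belongs to the block {A,C,D}, which has 3 states.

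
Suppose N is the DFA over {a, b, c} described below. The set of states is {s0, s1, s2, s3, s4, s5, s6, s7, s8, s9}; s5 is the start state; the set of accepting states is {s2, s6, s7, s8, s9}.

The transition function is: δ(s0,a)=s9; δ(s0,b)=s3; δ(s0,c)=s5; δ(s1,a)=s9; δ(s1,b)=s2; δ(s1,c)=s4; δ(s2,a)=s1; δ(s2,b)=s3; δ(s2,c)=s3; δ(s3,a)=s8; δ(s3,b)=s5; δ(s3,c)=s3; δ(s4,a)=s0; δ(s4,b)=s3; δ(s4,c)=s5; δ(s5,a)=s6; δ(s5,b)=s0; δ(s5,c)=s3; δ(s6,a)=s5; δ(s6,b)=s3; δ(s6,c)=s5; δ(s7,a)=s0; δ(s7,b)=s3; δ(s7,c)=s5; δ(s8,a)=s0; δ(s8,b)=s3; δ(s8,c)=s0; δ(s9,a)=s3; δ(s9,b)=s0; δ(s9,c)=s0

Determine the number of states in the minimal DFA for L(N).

Reachable states from the start: {s0,s3,s5,s6,s8,s9}. Unreachable: {s1,s2,s4,s7} — drop them.
Initial partition by acceptance: {s6,s8,s9} | {s0,s3,s5}.
Stable partition: {s6,s8,s9} | {s0,s3,s5} — 2 equivalence classes.

2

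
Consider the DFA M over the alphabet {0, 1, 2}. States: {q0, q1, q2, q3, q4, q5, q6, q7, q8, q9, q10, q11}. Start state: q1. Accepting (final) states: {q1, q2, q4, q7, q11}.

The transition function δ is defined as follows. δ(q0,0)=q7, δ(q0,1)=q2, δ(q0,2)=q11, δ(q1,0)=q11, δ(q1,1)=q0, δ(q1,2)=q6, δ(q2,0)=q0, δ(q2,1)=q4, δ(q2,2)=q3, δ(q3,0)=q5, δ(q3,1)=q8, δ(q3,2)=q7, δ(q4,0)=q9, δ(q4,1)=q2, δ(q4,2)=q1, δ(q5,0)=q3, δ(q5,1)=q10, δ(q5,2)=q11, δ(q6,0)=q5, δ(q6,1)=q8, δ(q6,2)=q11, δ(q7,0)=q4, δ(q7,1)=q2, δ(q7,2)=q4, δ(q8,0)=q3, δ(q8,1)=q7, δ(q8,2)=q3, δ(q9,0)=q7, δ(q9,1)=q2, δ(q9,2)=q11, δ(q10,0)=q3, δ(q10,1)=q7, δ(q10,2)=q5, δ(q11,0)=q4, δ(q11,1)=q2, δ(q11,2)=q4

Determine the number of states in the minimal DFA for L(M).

Initial partition by acceptance: {q1,q2,q4,q7,q11} | {q0,q3,q5,q6,q8,q9,q10}.
Refine {q1,q2,q4,q7,q11} on symbol 0: members go to different blocks, giving {q1,q7,q11} and {q2,q4}.
Refine {q1,q7,q11} on symbol 0: members go to different blocks, giving {q7,q11} and {q1}.
On input 0, block {q0,q3,q5,q6,q8,q9,q10} splits into {q3,q5,q6,q8,q10} and {q0,q9}.
On input 1, block {q3,q5,q6,q8,q10} splits into {q3,q5,q6} and {q8,q10}.
On input 2, block {q2,q4} splits into {q2} and {q4}.
No further refinement is possible. Final partition (7 blocks): {q7,q11} | {q3,q5,q6} | {q2} | {q1} | {q0,q9} | {q8,q10} | {q4}.

7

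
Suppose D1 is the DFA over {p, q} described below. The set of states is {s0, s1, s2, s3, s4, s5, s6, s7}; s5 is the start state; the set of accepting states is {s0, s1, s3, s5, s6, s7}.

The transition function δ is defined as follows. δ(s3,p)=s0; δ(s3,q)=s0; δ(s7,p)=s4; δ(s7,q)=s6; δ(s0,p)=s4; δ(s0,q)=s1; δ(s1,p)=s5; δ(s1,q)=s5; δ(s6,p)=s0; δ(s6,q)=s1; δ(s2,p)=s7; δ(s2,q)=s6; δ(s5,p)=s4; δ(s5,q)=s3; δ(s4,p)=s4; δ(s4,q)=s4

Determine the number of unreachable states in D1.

No path from s5 leads to s2, s6, s7; the other 5 states are all reachable.

3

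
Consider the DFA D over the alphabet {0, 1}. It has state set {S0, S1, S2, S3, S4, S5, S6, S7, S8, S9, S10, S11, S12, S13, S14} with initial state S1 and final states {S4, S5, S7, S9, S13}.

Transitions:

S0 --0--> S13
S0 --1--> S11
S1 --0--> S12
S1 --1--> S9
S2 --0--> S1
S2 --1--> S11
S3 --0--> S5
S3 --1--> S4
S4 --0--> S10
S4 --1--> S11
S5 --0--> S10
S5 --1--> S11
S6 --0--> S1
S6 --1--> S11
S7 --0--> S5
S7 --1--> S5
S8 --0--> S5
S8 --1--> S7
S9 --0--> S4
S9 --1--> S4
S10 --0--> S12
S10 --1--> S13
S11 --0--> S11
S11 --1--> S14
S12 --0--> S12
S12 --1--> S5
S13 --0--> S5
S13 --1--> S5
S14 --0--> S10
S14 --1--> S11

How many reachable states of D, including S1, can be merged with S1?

2

States {S0,S2,S3,S6,S7,S8} cannot be reached from the start state, so discard them.
Initial partition by acceptance: {S4,S5,S9,S13} | {S1,S10,S11,S12,S14}.
On input 0, block {S4,S5,S9,S13} splits into {S4,S5} and {S9,S13}.
Split {S1,S10,S11,S12,S14} by δ(·,1) → {S1,S10} and {S11,S14} and {S12}.
Split {S11,S14} by δ(·,0) → {S11} and {S14}.
No further refinement is possible. Final partition (6 blocks): {S4,S5} | {S1,S10} | {S9,S13} | {S11} | {S12} | {S14}.
The equivalence class containing S1 is {S1,S10}, of size 2.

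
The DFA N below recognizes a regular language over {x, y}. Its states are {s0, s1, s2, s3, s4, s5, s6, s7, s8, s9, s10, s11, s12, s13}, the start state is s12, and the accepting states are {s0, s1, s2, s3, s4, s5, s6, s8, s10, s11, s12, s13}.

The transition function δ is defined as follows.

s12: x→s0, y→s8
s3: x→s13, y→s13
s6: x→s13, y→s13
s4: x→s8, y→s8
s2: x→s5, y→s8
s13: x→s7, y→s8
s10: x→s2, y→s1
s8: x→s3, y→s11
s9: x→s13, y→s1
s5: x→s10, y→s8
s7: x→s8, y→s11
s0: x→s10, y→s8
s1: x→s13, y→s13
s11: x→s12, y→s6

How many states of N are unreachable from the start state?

No path from s12 leads to s4, s9; the other 12 states are all reachable.

2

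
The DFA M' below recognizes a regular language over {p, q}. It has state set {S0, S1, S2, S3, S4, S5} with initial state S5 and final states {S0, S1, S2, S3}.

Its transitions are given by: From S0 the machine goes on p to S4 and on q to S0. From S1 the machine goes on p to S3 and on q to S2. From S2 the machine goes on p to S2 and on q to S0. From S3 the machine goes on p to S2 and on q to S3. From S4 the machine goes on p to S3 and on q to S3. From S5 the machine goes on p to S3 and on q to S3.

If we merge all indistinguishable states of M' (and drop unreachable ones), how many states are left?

Reachable states from the start: {S0,S2,S3,S4,S5}. Unreachable: {S1} — drop them.
Start with accepting vs non-accepting: {S0,S2,S3} | {S4,S5}.
Refine {S0,S2,S3} on symbol p: members go to different blocks, giving {S2,S3} and {S0}.
On input q, block {S2,S3} splits into {S2} and {S3}.
The partition is now stable with 4 blocks: {S2} | {S4,S5} | {S0} | {S3}.

4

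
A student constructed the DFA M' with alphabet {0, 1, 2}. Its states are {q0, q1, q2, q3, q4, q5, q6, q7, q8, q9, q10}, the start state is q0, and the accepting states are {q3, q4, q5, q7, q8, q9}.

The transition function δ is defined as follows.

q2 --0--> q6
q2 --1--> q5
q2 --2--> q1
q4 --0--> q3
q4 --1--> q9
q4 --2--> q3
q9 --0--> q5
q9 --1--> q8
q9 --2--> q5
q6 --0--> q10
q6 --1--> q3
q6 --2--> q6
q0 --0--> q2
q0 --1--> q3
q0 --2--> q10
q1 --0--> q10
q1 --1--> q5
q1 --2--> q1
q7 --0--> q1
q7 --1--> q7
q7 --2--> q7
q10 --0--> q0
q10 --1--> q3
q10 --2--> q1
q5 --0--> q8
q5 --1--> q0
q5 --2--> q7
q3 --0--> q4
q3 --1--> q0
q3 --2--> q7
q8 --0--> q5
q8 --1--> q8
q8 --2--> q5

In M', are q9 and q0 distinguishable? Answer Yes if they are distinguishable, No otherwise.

All states are reachable from the start state.
P0 = {q3,q4,q5,q7,q8,q9} | {q0,q1,q2,q6,q10}.
Split {q3,q4,q5,q7,q8,q9} by δ(·,0) → {q3,q4,q5,q8,q9} and {q7}.
Refine {q3,q4,q5,q8,q9} on symbol 1: members go to different blocks, giving {q4,q8,q9} and {q3,q5}.
The partition is now stable with 4 blocks: {q4,q8,q9} | {q0,q1,q2,q6,q10} | {q7} | {q3,q5}.
q9 and q0 end up in different blocks, so they are distinguishable. For instance, the string 'ε' is accepted from only q9.

Yes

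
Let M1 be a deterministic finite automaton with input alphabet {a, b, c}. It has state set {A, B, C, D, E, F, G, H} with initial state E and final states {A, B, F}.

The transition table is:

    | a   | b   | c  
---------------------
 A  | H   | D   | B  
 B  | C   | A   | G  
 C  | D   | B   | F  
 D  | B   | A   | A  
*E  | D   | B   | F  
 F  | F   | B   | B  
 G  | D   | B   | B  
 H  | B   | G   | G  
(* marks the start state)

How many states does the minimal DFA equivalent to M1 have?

P0 = {A,B,F} | {C,D,E,G,H}.
Split {A,B,F} by δ(·,a) → {A,B} and {F}.
On input b, block {A,B} splits into {A} and {B}.
Refine {C,D,E,G,H} on symbol a: members go to different blocks, giving {C,E,G} and {D,H}.
Split {C,E,G} by δ(·,c) → {C,E} and {G}.
On input b, block {D,H} splits into {D} and {H}.
Stable partition: {A} | {C,E} | {F} | {B} | {D} | {G} | {H} — 7 equivalence classes.

7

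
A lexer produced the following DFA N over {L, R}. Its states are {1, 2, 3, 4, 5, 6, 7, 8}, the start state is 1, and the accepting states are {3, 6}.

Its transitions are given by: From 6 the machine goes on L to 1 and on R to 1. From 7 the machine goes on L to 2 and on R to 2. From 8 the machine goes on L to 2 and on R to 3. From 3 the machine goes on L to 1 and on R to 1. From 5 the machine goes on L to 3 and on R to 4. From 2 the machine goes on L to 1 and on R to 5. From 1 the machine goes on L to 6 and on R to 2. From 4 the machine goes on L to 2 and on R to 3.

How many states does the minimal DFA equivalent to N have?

First remove the unreachable states {7,8}; 6 states remain.
Initial partition by acceptance: {3,6} | {1,2,4,5}.
Refine {1,2,4,5} on symbol L: members go to different blocks, giving {1,5} and {2,4}.
On input L, block {2,4} splits into {2} and {4}.
On input R, block {1,5} splits into {1} and {5}.
Stable partition: {3,6} | {1} | {2} | {4} | {5} — 5 equivalence classes.

5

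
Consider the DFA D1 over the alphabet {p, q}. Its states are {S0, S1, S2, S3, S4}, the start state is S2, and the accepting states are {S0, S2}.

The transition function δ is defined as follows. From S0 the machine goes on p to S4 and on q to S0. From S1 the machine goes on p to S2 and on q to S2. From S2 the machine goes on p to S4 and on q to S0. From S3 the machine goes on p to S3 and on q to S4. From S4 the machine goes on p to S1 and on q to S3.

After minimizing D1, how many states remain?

All states are reachable from the start state.
P0 = {S0,S2} | {S1,S3,S4}.
Refine {S1,S3,S4} on symbol p: members go to different blocks, giving {S3,S4} and {S1}.
On input p, block {S3,S4} splits into {S3} and {S4}.
The partition is now stable with 4 blocks: {S0,S2} | {S3} | {S1} | {S4}.

4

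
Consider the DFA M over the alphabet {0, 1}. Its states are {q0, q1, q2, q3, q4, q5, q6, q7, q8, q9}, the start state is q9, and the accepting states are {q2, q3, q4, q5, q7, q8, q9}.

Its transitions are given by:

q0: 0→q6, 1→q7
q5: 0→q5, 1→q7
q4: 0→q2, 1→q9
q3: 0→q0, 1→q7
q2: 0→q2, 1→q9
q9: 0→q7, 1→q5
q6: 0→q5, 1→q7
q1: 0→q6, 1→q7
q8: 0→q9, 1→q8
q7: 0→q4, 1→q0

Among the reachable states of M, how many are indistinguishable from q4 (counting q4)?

First remove the unreachable states {q1,q3,q8}; 7 states remain.
Initial partition by acceptance: {q2,q4,q5,q7,q9} | {q0,q6}.
On input 1, block {q2,q4,q5,q7,q9} splits into {q2,q4,q5,q9} and {q7}.
Split {q2,q4,q5,q9} by δ(·,0) → {q2,q4,q5} and {q9}.
Split {q2,q4,q5} by δ(·,1) → {q2,q4} and {q5}.
Refine {q0,q6} on symbol 0: members go to different blocks, giving {q0} and {q6}.
Stable partition: {q2,q4} | {q0} | {q7} | {q9} | {q5} | {q6} — 6 equivalence classes.
The equivalence class containing q4 is {q2,q4}, of size 2.

2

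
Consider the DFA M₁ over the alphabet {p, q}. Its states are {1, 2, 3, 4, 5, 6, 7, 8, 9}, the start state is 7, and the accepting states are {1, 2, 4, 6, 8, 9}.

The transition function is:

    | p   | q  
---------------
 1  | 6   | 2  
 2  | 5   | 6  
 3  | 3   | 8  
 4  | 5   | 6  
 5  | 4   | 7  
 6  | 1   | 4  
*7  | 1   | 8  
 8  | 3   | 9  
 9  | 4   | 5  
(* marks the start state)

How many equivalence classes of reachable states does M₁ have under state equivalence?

7

Every state is reachable, so we keep all 9.
Initial partition by acceptance: {1,2,4,6,8,9} | {3,5,7}.
Split {1,2,4,6,8,9} by δ(·,p) → {1,6,9} and {2,4,8}.
Refine {1,6,9} on symbol p: members go to different blocks, giving {1,6} and {9}.
Refine {3,5,7} on symbol p: members go to different blocks, giving {3} and {5} and {7}.
Split {2,4,8} by δ(·,p) → {2,4} and {8}.
The partition is now stable with 7 blocks: {1,6} | {3} | {2,4} | {9} | {5} | {7} | {8}.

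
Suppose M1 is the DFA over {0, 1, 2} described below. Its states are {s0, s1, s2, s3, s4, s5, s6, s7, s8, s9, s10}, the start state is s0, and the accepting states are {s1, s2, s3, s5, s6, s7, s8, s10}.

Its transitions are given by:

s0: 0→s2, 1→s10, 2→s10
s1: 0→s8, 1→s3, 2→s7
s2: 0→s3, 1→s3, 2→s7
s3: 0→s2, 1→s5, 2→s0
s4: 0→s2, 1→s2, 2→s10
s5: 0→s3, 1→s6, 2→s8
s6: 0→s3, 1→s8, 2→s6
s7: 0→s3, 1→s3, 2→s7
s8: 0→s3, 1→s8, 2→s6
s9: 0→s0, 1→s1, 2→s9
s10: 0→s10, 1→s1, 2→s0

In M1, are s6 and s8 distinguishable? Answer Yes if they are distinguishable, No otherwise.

States {s4,s9} cannot be reached from the start state, so discard them.
Initial partition by acceptance: {s1,s2,s3,s5,s6,s7,s8,s10} | {s0}.
Refine {s1,s2,s3,s5,s6,s7,s8,s10} on symbol 2: members go to different blocks, giving {s1,s2,s5,s6,s7,s8} and {s3,s10}.
Refine {s1,s2,s5,s6,s7,s8} on symbol 0: members go to different blocks, giving {s2,s5,s6,s7,s8} and {s1}.
Split {s2,s5,s6,s7,s8} by δ(·,1) → {s5,s6,s8} and {s2,s7}.
Split {s3,s10} by δ(·,0) → {s3} and {s10}.
The partition is now stable with 6 blocks: {s5,s6,s8} | {s0} | {s3} | {s1} | {s2,s7} | {s10}.
s6 and s8 lie in the same block of the stable partition, so they are equivalent — no string distinguishes them.

No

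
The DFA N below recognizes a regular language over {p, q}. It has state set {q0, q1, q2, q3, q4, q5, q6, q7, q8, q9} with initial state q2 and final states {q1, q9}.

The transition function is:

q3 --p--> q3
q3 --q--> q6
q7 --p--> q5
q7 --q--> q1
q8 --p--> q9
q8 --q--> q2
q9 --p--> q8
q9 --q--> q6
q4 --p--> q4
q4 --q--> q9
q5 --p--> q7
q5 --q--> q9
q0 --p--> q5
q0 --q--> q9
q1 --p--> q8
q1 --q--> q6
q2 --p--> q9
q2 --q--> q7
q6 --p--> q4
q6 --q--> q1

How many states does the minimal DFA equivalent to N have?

4

First remove the unreachable states {q0,q3}; 8 states remain.
Start with accepting vs non-accepting: {q1,q9} | {q2,q4,q5,q6,q7,q8}.
Split {q2,q4,q5,q6,q7,q8} by δ(·,p) → {q4,q5,q6,q7} and {q2,q8}.
Refine {q2,q8} on symbol q: members go to different blocks, giving {q2} and {q8}.
The partition is now stable with 4 blocks: {q1,q9} | {q4,q5,q6,q7} | {q2} | {q8}.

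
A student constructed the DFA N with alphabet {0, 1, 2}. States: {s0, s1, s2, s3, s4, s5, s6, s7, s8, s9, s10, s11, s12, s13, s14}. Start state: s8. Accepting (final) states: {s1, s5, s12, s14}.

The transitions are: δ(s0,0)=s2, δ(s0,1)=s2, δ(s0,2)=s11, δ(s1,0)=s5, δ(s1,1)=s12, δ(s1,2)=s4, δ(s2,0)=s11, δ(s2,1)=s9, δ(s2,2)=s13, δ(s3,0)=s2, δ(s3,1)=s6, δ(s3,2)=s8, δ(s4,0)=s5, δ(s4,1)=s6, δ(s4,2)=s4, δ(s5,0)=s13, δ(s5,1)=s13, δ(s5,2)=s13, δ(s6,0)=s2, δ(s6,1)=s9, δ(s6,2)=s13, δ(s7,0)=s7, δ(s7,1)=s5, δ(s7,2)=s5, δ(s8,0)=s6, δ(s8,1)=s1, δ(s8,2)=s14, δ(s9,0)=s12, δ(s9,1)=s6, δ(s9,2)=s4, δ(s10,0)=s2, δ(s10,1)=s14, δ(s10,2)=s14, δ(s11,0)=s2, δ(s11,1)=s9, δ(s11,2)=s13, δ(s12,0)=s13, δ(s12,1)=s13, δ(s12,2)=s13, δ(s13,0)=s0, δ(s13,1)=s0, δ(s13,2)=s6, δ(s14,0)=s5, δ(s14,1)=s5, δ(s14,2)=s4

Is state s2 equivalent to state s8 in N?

No

Reachable states from the start: {s0,s1,s2,s4,s5,s6,s8,s9,s11,s12,s13,s14}. Unreachable: {s3,s7,s10} — drop them.
Start with accepting vs non-accepting: {s1,s5,s12,s14} | {s0,s2,s4,s6,s8,s9,s11,s13}.
Refine {s1,s5,s12,s14} on symbol 0: members go to different blocks, giving {s1,s14} and {s5,s12}.
Refine {s0,s2,s4,s6,s8,s9,s11,s13} on symbol 0: members go to different blocks, giving {s0,s2,s6,s8,s11,s13} and {s4,s9}.
Split {s0,s2,s6,s8,s11,s13} by δ(·,1) → {s2,s6,s11} and {s0,s13} and {s8}.
Split {s0,s13} by δ(·,0) → {s0} and {s13}.
The partition is now stable with 7 blocks: {s1,s14} | {s2,s6,s11} | {s5,s12} | {s4,s9} | {s0} | {s8} | {s13}.
s2 and s8 end up in different blocks, so they are distinguishable. For instance, the string '1' is accepted from only s8.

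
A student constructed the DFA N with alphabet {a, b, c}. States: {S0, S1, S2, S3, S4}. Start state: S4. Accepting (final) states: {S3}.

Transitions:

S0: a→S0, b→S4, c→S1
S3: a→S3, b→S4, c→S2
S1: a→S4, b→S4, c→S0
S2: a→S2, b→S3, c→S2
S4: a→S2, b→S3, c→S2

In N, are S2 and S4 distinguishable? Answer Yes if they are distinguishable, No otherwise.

Reachable states from the start: {S2,S3,S4}. Unreachable: {S0,S1} — drop them.
P0 = {S3} | {S2,S4}.
No further refinement is possible. Final partition (2 blocks): {S3} | {S2,S4}.
S2 and S4 lie in the same block of the stable partition, so they are equivalent — no string distinguishes them.

No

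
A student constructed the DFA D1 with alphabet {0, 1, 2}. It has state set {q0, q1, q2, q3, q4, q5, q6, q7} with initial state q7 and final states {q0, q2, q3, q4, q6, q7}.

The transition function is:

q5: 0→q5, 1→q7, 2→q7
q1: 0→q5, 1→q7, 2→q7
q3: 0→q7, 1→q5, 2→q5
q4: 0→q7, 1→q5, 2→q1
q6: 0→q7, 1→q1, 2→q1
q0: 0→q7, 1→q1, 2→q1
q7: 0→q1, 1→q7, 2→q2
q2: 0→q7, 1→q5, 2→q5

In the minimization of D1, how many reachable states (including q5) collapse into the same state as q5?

2

Reachable states from the start: {q1,q2,q5,q7}. Unreachable: {q0,q3,q4,q6} — drop them.
P0 = {q2,q7} | {q1,q5}.
Split {q2,q7} by δ(·,0) → {q2} and {q7}.
No further refinement is possible. Final partition (3 blocks): {q2} | {q1,q5} | {q7}.
The equivalence class containing q5 is {q1,q5}, of size 2.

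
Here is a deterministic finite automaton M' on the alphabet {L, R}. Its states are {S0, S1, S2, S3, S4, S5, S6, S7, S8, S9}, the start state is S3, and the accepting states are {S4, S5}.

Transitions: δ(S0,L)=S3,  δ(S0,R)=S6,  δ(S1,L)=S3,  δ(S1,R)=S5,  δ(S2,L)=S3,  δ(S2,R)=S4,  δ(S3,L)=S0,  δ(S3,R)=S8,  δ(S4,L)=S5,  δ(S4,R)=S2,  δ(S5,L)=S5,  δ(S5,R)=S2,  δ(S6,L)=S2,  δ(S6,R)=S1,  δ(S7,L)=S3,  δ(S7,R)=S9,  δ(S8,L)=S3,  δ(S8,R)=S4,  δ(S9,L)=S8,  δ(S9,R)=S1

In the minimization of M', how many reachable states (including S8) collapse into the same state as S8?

3

Reachable states from the start: {S0,S1,S2,S3,S4,S5,S6,S8}. Unreachable: {S7,S9} — drop them.
Start with accepting vs non-accepting: {S4,S5} | {S0,S1,S2,S3,S6,S8}.
Split {S0,S1,S2,S3,S6,S8} by δ(·,R) → {S0,S3,S6} and {S1,S2,S8}.
On input L, block {S0,S3,S6} splits into {S0,S3} and {S6}.
Refine {S0,S3} on symbol R: members go to different blocks, giving {S0} and {S3}.
No further refinement is possible. Final partition (5 blocks): {S4,S5} | {S0} | {S1,S2,S8} | {S6} | {S3}.
The equivalence class containing S8 is {S1,S2,S8}, of size 3.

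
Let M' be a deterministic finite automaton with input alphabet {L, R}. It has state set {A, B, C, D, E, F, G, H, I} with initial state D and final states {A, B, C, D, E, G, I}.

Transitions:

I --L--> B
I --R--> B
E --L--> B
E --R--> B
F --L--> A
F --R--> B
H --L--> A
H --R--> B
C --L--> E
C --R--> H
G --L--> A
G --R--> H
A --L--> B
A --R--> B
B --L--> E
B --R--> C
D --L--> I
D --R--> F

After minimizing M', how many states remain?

4

States {G} cannot be reached from the start state, so discard them.
Initial partition by acceptance: {A,B,C,D,E,I} | {F,H}.
On input R, block {A,B,C,D,E,I} splits into {A,B,E,I} and {C,D}.
Split {A,B,E,I} by δ(·,R) → {A,E,I} and {B}.
No further refinement is possible. Final partition (4 blocks): {A,E,I} | {F,H} | {C,D} | {B}.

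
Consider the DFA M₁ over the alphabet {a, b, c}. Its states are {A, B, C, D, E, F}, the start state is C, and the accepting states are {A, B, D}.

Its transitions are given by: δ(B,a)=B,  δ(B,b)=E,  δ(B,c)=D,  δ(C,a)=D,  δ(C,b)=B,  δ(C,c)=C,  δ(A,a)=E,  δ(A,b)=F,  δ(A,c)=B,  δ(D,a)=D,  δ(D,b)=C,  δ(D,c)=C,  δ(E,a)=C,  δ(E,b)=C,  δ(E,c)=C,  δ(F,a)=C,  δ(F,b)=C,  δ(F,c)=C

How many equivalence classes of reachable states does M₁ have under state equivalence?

States {A,F} cannot be reached from the start state, so discard them.
Start with accepting vs non-accepting: {B,D} | {C,E}.
Refine {B,D} on symbol c: members go to different blocks, giving {B} and {D}.
On input a, block {C,E} splits into {C} and {E}.
No further refinement is possible. Final partition (4 blocks): {B} | {C} | {D} | {E}.

4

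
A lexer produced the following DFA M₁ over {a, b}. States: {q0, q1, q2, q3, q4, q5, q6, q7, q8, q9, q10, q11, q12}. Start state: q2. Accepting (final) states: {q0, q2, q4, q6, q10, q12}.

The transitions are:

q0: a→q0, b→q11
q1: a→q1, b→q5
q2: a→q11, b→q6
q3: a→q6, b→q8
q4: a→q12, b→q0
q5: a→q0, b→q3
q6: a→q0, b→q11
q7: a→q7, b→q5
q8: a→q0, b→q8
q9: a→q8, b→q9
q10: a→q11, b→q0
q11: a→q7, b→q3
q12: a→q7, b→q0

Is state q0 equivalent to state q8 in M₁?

Reachable states from the start: {q0,q2,q3,q5,q6,q7,q8,q11}. Unreachable: {q1,q4,q9,q10,q12} — drop them.
Start with accepting vs non-accepting: {q0,q2,q6} | {q3,q5,q7,q8,q11}.
On input a, block {q0,q2,q6} splits into {q0,q6} and {q2}.
On input a, block {q3,q5,q7,q8,q11} splits into {q3,q5,q8} and {q7,q11}.
The partition is now stable with 4 blocks: {q0,q6} | {q3,q5,q8} | {q2} | {q7,q11}.
q0 and q8 end up in different blocks, so they are distinguishable. For instance, the string 'ε' is accepted from only q0.

No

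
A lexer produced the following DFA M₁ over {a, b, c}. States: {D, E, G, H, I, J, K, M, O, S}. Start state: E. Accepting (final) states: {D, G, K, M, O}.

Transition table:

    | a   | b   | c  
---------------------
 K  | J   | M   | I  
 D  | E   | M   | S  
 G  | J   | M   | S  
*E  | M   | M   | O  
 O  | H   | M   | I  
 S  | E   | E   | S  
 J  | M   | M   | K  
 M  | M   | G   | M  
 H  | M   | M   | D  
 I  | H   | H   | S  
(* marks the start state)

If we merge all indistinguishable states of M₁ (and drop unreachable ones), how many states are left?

P0 = {D,G,K,M,O} | {E,H,I,J,S}.
Split {D,G,K,M,O} by δ(·,a) → {D,G,K,O} and {M}.
Split {E,H,I,J,S} by δ(·,a) → {E,H,J} and {I,S}.
The partition is now stable with 4 blocks: {D,G,K,O} | {E,H,J} | {M} | {I,S}.

4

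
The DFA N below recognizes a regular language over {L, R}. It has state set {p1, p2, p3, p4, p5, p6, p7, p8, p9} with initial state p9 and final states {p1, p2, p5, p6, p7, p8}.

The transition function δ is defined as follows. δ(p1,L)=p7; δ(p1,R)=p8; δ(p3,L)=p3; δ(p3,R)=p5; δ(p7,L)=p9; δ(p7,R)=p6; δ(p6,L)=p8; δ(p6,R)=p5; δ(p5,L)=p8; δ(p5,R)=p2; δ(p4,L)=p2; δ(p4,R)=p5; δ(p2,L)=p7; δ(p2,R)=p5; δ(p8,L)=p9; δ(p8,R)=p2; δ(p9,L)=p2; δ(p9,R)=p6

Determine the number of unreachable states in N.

Starting at p9 and following transitions, the reachable set is {p2, p5, p6, p7, p8, p9}. That leaves p1, p3, p4 unreachable — 3 in total.

3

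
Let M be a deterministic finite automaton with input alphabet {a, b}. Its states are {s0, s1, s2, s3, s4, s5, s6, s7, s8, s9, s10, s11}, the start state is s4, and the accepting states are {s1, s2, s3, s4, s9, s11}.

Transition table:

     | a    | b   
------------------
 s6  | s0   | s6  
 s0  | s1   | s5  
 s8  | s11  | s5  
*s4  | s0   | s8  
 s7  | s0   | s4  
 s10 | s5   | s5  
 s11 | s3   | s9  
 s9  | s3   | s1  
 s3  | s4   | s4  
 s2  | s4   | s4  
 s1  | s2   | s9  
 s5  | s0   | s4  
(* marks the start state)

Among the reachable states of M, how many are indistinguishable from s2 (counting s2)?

2

Reachable states from the start: {s0,s1,s2,s3,s4,s5,s8,s9,s11}. Unreachable: {s6,s7,s10} — drop them.
P0 = {s1,s2,s3,s4,s9,s11} | {s0,s5,s8}.
Split {s1,s2,s3,s4,s9,s11} by δ(·,a) → {s1,s2,s3,s9,s11} and {s4}.
Refine {s1,s2,s3,s9,s11} on symbol a: members go to different blocks, giving {s1,s9,s11} and {s2,s3}.
On input a, block {s0,s5,s8} splits into {s0,s8} and {s5}.
No further refinement is possible. Final partition (5 blocks): {s1,s9,s11} | {s0,s8} | {s4} | {s2,s3} | {s5}.
State s2 belongs to the block {s2,s3}, which has 2 states.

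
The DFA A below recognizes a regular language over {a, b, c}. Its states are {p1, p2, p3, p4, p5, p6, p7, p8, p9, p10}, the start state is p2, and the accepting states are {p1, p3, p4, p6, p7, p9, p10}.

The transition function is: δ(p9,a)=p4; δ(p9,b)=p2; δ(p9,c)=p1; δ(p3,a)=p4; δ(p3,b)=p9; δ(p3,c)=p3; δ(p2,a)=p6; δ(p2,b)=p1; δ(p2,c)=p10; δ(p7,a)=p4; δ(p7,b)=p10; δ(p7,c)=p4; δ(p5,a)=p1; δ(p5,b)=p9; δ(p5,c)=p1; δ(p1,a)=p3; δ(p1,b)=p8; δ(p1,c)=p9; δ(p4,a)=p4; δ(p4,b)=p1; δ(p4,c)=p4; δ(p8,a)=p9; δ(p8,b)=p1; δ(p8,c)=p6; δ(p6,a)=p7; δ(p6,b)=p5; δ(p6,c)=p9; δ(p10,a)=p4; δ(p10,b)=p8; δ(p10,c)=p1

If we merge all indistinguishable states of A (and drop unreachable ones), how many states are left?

3

All states are reachable from the start state.
Start with accepting vs non-accepting: {p1,p3,p4,p6,p7,p9,p10} | {p2,p5,p8}.
Split {p1,p3,p4,p6,p7,p9,p10} by δ(·,b) → {p1,p6,p9,p10} and {p3,p4,p7}.
The partition is now stable with 3 blocks: {p1,p6,p9,p10} | {p2,p5,p8} | {p3,p4,p7}.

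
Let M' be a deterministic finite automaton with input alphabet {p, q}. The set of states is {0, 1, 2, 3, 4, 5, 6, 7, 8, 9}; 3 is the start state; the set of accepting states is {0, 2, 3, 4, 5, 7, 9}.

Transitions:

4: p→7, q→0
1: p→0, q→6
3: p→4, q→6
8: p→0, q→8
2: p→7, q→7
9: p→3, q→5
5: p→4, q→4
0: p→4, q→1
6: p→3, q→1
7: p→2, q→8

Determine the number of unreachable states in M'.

Starting at 3 and following transitions, the reachable set is {0, 1, 2, 3, 4, 6, 7, 8}. That leaves 5, 9 unreachable — 2 in total.

2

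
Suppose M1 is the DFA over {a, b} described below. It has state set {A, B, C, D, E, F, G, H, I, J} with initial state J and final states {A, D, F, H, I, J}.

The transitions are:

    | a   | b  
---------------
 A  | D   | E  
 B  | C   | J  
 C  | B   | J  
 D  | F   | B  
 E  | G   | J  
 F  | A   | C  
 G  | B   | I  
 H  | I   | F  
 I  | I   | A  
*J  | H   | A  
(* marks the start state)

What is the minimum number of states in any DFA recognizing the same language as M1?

3

All states are reachable from the start state.
Initial partition by acceptance: {A,D,F,H,I,J} | {B,C,E,G}.
On input b, block {A,D,F,H,I,J} splits into {A,D,F} and {H,I,J}.
The partition is now stable with 3 blocks: {A,D,F} | {B,C,E,G} | {H,I,J}.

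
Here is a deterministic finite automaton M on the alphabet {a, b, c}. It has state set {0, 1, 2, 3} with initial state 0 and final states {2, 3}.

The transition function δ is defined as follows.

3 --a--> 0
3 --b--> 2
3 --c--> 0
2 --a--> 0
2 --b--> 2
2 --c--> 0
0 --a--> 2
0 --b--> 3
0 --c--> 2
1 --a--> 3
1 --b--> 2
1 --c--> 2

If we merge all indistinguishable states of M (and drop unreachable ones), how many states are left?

First remove the unreachable states {1}; 3 states remain.
Initial partition by acceptance: {2,3} | {0}.
Stable partition: {2,3} | {0} — 2 equivalence classes.

2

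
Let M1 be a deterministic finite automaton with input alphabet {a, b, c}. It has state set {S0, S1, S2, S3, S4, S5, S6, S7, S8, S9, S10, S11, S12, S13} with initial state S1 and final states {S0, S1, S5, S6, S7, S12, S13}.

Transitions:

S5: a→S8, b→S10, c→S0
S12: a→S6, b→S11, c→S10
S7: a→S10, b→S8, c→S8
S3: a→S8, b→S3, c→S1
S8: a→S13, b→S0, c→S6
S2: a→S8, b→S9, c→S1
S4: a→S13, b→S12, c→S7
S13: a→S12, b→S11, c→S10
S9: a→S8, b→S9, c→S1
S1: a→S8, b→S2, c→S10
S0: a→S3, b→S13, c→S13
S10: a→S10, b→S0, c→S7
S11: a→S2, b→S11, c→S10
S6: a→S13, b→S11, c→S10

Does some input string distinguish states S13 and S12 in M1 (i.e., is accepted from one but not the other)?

No

States {S4,S5} cannot be reached from the start state, so discard them.
Initial partition by acceptance: {S0,S1,S6,S7,S12,S13} | {S2,S3,S8,S9,S10,S11}.
Split {S0,S1,S6,S7,S12,S13} by δ(·,a) → {S0,S1,S7} and {S6,S12,S13}.
On input b, block {S0,S1,S7} splits into {S1,S7} and {S0}.
Split {S2,S3,S8,S9,S10,S11} by δ(·,a) → {S2,S3,S9,S10,S11} and {S8}.
Split {S1,S7} by δ(·,a) → {S1} and {S7}.
Split {S2,S3,S9,S10,S11} by δ(·,a) → {S2,S3,S9} and {S10,S11}.
On input a, block {S10,S11} splits into {S10} and {S11}.
The partition is now stable with 8 blocks: {S1} | {S2,S3,S9} | {S6,S12,S13} | {S0} | {S8} | {S7} | {S10} | {S11}.
S13 and S12 lie in the same block of the stable partition, so they are equivalent — no string distinguishes them.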